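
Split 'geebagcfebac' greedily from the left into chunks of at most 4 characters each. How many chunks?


'geebagcfebac' has 12 characters.
Chunking with max size 4:
  Chunk 1: 'geeb' (positions 0-3)
  Chunk 2: 'agcf' (positions 4-7)
  Chunk 3: 'ebac' (positions 8-11)
Total chunks: ceil(12 / 4) = 3

3


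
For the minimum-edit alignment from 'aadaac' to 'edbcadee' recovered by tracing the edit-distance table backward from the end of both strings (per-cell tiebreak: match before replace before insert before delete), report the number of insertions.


Edit distance = 7. Backtracking from cell (6, 8) with preference match > replace > insert > delete,
then listing the resulting alignment 'aadaac' -> 'edbcadee' left to right:
  Step 1: insert 'e' [insertion #1]
  Step 2: replace a->d
  Step 3: replace a->b
  Step 4: replace d->c
  Step 5: keep 'a'
  Step 6: insert 'd' [insertion #2]
  Step 7: replace a->e
  Step 8: replace c->e
Total insertions: 2

2


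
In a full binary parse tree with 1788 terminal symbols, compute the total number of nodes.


Leaf nodes (terminals): 1788
Internal nodes = n - 1 = 1788 - 1 = 1787
Total = leaves + internal = 1788 + 1787 = 3575

3575


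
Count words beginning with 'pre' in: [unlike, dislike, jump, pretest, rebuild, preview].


Checking each word for prefix 'pre':
  'unlike' -> no (count: 0)
  'dislike' -> no (count: 0)
  'jump' -> no (count: 0)
  'pretest' -> YES, starts with 'pre' (count: 1)
  'rebuild' -> no (count: 1)
  'preview' -> YES, starts with 'pre' (count: 2)
Total with prefix 'pre': 2

2


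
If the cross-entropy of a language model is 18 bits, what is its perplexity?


Perplexity formula: PP = 2^H
H = 18
PP = 2^18
PP = 2^18 = 262144

262144


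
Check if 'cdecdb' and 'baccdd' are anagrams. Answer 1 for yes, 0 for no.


Sort characters of 'cdecdb': 'bccdde'
Sort characters of 'baccdd': 'abccdd'
Sorted forms differ -> they are NOT anagrams
Result: 0

0


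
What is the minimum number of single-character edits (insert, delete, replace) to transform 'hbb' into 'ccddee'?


Building DP table for s1='hbb' (len 3) and s2='ccddee' (len 6):
       c  c  d  d  e  e
    0  1  2  3  4  5  6
  h 1  1  2  3  4  5  6
  b 2  2  2  3  4  5  6
  b 3  3  3  3  4  5  6
Edit distance = dp[3][6] = 6

6


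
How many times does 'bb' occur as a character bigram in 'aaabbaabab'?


Scanning 'aaabbaabab' for bigram 'bb':
  Position 0: 'aa' -> no
  Position 1: 'aa' -> no
  Position 2: 'ab' -> no
  Position 3: 'bb' -> MATCH
  Position 4: 'ba' -> no
  Position 5: 'aa' -> no
  Position 6: 'ab' -> no
  Position 7: 'ba' -> no
  Position 8: 'ab' -> no
Total matches: 1

1


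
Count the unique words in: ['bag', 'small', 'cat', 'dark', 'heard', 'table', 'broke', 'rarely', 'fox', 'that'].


Listing all tokens and tracking unique types:
  Token 1: 'bag' -> NEW (unique so far: 1)
  Token 2: 'small' -> NEW (unique so far: 2)
  Token 3: 'cat' -> NEW (unique so far: 3)
  Token 4: 'dark' -> NEW (unique so far: 4)
  Token 5: 'heard' -> NEW (unique so far: 5)
  Token 6: 'table' -> NEW (unique so far: 6)
  Token 7: 'broke' -> NEW (unique so far: 7)
  Token 8: 'rarely' -> NEW (unique so far: 8)
  Token 9: 'fox' -> NEW (unique so far: 9)
  Token 10: 'that' -> NEW (unique so far: 10)
Unique types: ('bag', 'broke', 'cat', 'dark', 'fox', 'heard', 'rarely', 'small', 'table', 'that')
Vocabulary size: 10

10


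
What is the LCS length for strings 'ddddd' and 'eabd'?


DP table for LCS of 'ddddd' and 'eabd':
       e  a  b  d
    0  0  0  0  0
  d 0  0  0  0  1
  d 0  0  0  0  1
  d 0  0  0  0  1
  d 0  0  0  0  1
  d 0  0  0  0  1
LCS: 'd'
LCS length = 1

1


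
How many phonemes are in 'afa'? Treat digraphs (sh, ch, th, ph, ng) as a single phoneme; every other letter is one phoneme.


Parsing 'afa' greedily, digraphs first:
  'a' -> vowel phoneme (phonemes so far: 1)
  'f' -> consonant phoneme (phonemes so far: 2)
  'a' -> vowel phoneme (phonemes so far: 3)
Total phonemes: 3

3


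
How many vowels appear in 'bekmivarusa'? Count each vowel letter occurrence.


Scanning each character of 'bekmivarusa':
  Position 1: 'b' -> consonant (running count: 0)
  Position 2: 'e' -> vowel (running count: 1)
  Position 3: 'k' -> consonant (running count: 1)
  Position 4: 'm' -> consonant (running count: 1)
  Position 5: 'i' -> vowel (running count: 2)
  Position 6: 'v' -> consonant (running count: 2)
  Position 7: 'a' -> vowel (running count: 3)
  Position 8: 'r' -> consonant (running count: 3)
  Position 9: 'u' -> vowel (running count: 4)
  Position 10: 's' -> consonant (running count: 4)
  Position 11: 'a' -> vowel (running count: 5)
Total vowels: 5

5


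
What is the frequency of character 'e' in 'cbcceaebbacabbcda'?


Scanning 'cbcceaebbacabbcda' for 'e':
  Position 4: 'e' -> MATCH (count: 1)
  Position 6: 'e' -> MATCH (count: 2)
Total occurrences of 'e': 2

2


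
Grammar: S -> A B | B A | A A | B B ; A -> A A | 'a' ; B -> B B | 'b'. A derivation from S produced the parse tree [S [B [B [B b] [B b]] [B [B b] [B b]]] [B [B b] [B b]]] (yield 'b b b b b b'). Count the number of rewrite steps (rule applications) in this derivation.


Every bracketed nonterminal node [X ...] in the tree is produced by exactly one rule application.
Reading the tree off as a leftmost derivation:
  Step 1: S  =>  B B   (applied S -> B B)
  Step 2: B B  =>  B B B   (applied B -> B B)
  Step 3: B B B  =>  B B B B   (applied B -> B B)
  Step 4: B B B B  =>  b B B B   (applied B -> b)
  Step 5: b B B B  =>  b b B B   (applied B -> b)
  Step 6: b b B B  =>  b b B B B   (applied B -> B B)
  Step 7: b b B B B  =>  b b b B B   (applied B -> b)
  Step 8: b b b B B  =>  b b b b B   (applied B -> b)
  Step 9: b b b b B  =>  b b b b B B   (applied B -> B B)
  Step 10: b b b b B B  =>  b b b b b B   (applied B -> b)
  Step 11: b b b b b B  =>  b b b b b b   (applied B -> b)
Final yield: b b b b b b
Total rewrite steps: 11

11


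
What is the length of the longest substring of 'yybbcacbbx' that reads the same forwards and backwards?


Scanning 'yybbcacbbx' for palindromic substrings.
Substring at positions 2-8: 'bbcacbb'.
Check: reverse('bbcacbb') = 'bbcacbb' -> palindrome confirmed.
Neighbouring characters ('y' / 'x') break symmetry, so it cannot extend further.
No longer palindromic substring exists; longest length = 7

7


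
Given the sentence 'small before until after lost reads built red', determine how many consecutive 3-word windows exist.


Word trigrams from [8] words:
  Trigram 1: (small before until)
  Trigram 2: (before until after)
  Trigram 3: (until after lost)
  Trigram 4: (after lost reads)
  Trigram 5: (lost reads built)
  Trigram 6: (reads built red)
Total word trigrams: 8 - 2 = 6

6


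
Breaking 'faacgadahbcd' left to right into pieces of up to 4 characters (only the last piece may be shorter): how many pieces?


'faacgadahbcd' has 12 characters.
Chunking with max size 4:
  Chunk 1: 'faac' (positions 0-3)
  Chunk 2: 'gada' (positions 4-7)
  Chunk 3: 'hbcd' (positions 8-11)
Total chunks: ceil(12 / 4) = 3

3


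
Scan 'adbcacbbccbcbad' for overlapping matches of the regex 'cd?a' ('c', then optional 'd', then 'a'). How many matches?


Pattern: cd?a means 'c', then optional 'd', then 'a'.
Scanning 'adbcacbbccbcbad' position-by-position:
  Pos 0: window 'adb' -> no
  Pos 1: window 'dbc' -> no
  Pos 2: window 'bca' -> no
  Pos 3: window 'cac' -> MATCH
  Pos 4: window 'acb' -> no
  Pos 5: window 'cbb' -> no
  Pos 6: window 'bbc' -> no
  Pos 7: window 'bcc' -> no
  Pos 8: window 'ccb' -> no
  Pos 9: window 'cbc' -> no
  Pos 10: window 'bcb' -> no
  Pos 11: window 'cba' -> no
  Pos 12: window 'bad' -> no
  Pos 13: window 'ad' -> no
  Pos 14: window 'd' -> no
Total matches: 1

1


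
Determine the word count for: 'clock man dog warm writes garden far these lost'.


Counting words by splitting on spaces:
  Word 1: 'clock'
  Word 2: 'man'
  Word 3: 'dog'
  Word 4: 'warm'
  Word 5: 'writes'
  Word 6: 'garden'
  Word 7: 'far'
  Word 8: 'these'
  Word 9: 'lost'
Total words: 9

9


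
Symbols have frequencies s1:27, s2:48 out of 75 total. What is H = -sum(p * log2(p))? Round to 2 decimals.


Computing entropy H = -sum(p_i * log2(p_i)):
  s1: p = 27/75 = 0.3600, -p*log2(p) = 0.5306
  s2: p = 48/75 = 0.6400, -p*log2(p) = 0.4121
H = sum of terms = 0.9427
Rounded to 2 decimals: 0.94

0.94


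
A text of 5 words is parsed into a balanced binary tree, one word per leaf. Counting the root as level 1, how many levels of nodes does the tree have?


In a balanced binary tree with n leaves the deepest leaf is ceil(log2(n)) edges below the root,
so counting node levels inclusive of root and leaves gives ceil(log2(n)) + 1 levels.
log2(5) = 2.3219
ceil(2.3219) = 3
levels = 3 + 1 = 4

4


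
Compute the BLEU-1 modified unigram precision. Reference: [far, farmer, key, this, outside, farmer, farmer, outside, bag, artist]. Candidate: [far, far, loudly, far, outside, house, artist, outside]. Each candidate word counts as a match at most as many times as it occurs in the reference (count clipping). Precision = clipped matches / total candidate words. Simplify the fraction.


Reference word counts: {'artist': 1, 'bag': 1, 'far': 1, 'farmer': 3, 'key': 1, 'outside': 2, 'this': 1}
Checking each candidate word (with clipping):
  'far' -> in reference (ref count 1, used 1/1) -> match (matches: 1)
  'far' -> ref count 1 already used up (1/1) -> clipped, no match (matches: 1)
  'loudly' -> not in reference -> no match (matches: 1)
  'far' -> ref count 1 already used up (1/1) -> clipped, no match (matches: 1)
  'outside' -> in reference (ref count 2, used 1/2) -> match (matches: 2)
  'house' -> not in reference -> no match (matches: 2)
  'artist' -> in reference (ref count 1, used 1/1) -> match (matches: 3)
  'outside' -> in reference (ref count 2, used 2/2) -> match (matches: 4)
Clipped matches: 4, Candidate length: 8
Precision = 4/8 = 1/2

1/2


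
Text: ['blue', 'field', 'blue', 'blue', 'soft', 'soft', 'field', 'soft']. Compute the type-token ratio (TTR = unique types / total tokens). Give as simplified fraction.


Tokens: 8
Unique types: ('blue', 'field', 'soft') = 3
TTR = 3/8
Already in lowest terms.

3/8


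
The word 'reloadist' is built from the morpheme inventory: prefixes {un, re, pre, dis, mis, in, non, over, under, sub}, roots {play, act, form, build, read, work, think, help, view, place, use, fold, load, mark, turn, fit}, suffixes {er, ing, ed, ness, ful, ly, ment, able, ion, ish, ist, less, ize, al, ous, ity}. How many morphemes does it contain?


Segmenting 'reloadist' against the inventory:
  're' -> prefix (morpheme 1)
  'load' -> root (morpheme 2)
  'ist' -> suffix (morpheme 3)
Total morphemes: 3

3


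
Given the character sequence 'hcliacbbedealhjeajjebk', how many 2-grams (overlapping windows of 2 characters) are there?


String 'hcliacbbedealhjeajjebk' has length L = 22.
Number of overlapping n-grams = L - n + 1
Substituting: 22 - 2 + 1 = 21

21


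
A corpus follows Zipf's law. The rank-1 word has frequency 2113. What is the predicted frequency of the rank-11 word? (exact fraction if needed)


Zipf's law: freq(rank) = f1 / rank
f1 = 2113, rank = 11
freq = 2113 / 11
GCD(2113, 11) = 1
Simplified: 2113/11

2113/11


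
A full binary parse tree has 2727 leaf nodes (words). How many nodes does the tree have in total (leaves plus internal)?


Leaf nodes (terminals): 2727
Internal nodes = n - 1 = 2727 - 1 = 2726
Total = leaves + internal = 2727 + 2726 = 5453

5453


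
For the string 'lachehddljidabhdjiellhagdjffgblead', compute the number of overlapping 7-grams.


String 'lachehddljidabhdjiellhagdjffgblead' has length L = 34.
Number of overlapping n-grams = L - n + 1
Substituting: 34 - 7 + 1 = 28

28


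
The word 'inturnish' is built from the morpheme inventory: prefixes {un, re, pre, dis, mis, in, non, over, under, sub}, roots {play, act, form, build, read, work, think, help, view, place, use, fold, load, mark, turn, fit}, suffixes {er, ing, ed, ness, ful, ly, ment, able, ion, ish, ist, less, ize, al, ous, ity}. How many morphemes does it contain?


Segmenting 'inturnish' against the inventory:
  'in' -> prefix (morpheme 1)
  'turn' -> root (morpheme 2)
  'ish' -> suffix (morpheme 3)
Total morphemes: 3

3


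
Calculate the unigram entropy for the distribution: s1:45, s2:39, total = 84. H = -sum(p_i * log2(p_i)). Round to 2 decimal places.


Computing entropy H = -sum(p_i * log2(p_i)):
  s1: p = 45/84 = 0.5357, -p*log2(p) = 0.4824
  s2: p = 39/84 = 0.4643, -p*log2(p) = 0.5139
H = sum of terms = 0.9963
Rounded to 2 decimals: 1.00

1.00


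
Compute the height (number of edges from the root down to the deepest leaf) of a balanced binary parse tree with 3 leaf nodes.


In a balanced binary tree with n leaves the deepest leaf is ceil(log2(n)) edges below the root.
log2(3) = 1.5850
ceil(1.5850) = 2
height (edges) = 2

2


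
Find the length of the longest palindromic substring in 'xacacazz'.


Scanning 'xacacazz' for palindromic substrings.
Substring at positions 1-5: 'acaca'.
Check: reverse('acaca') = 'acaca' -> palindrome confirmed.
Neighbouring characters ('x' / 'z') break symmetry, so it cannot extend further.
No longer palindromic substring exists; longest length = 5

5


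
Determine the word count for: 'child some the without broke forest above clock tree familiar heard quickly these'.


Counting words by splitting on spaces:
  Word 1: 'child'
  Word 2: 'some'
  Word 3: 'the'
  Word 4: 'without'
  Word 5: 'broke'
  Word 6: 'forest'
  Word 7: 'above'
  Word 8: 'clock'
  Word 9: 'tree'
  Word 10: 'familiar'
  Word 11: 'heard'
  Word 12: 'quickly'
  Word 13: 'these'
Total words: 13

13


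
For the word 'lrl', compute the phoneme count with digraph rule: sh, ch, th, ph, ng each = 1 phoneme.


Parsing 'lrl' greedily, digraphs first:
  'l' -> consonant phoneme (phonemes so far: 1)
  'r' -> consonant phoneme (phonemes so far: 2)
  'l' -> consonant phoneme (phonemes so far: 3)
Total phonemes: 3

3


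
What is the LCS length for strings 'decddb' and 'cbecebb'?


DP table for LCS of 'decddb' and 'cbecebb':
       c  b  e  c  e  b  b
    0  0  0  0  0  0  0  0
  d 0  0  0  0  0  0  0  0
  e 0  0  0  1  1  1  1  1
  c 0  1  1  1  2  2  2  2
  d 0  1  1  1  2  2  2  2
  d 0  1  1  1  2  2  2  2
  b 0  1  2  2  2  2  3  3
LCS: 'ecb'
LCS length = 3

3


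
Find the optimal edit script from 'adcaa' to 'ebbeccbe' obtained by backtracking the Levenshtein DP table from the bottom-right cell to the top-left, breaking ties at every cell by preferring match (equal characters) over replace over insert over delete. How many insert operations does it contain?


Edit distance = 7. Backtracking from cell (5, 8) with preference match > replace > insert > delete,
then listing the resulting alignment 'adcaa' -> 'ebbeccbe' left to right:
  Step 1: insert 'e' [insertion #1]
  Step 2: insert 'b' [insertion #2]
  Step 3: insert 'b' [insertion #3]
  Step 4: replace a->e
  Step 5: replace d->c
  Step 6: keep 'c'
  Step 7: replace a->b
  Step 8: replace a->e
Total insertions: 3

3


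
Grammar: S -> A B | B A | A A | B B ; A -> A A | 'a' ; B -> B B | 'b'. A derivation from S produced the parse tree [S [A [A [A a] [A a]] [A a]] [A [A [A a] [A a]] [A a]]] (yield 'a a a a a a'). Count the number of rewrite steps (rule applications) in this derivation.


Every bracketed nonterminal node [X ...] in the tree is produced by exactly one rule application.
Reading the tree off as a leftmost derivation:
  Step 1: S  =>  A A   (applied S -> A A)
  Step 2: A A  =>  A A A   (applied A -> A A)
  Step 3: A A A  =>  A A A A   (applied A -> A A)
  Step 4: A A A A  =>  a A A A   (applied A -> a)
  Step 5: a A A A  =>  a a A A   (applied A -> a)
  Step 6: a a A A  =>  a a a A   (applied A -> a)
  Step 7: a a a A  =>  a a a A A   (applied A -> A A)
  Step 8: a a a A A  =>  a a a A A A   (applied A -> A A)
  Step 9: a a a A A A  =>  a a a a A A   (applied A -> a)
  Step 10: a a a a A A  =>  a a a a a A   (applied A -> a)
  Step 11: a a a a a A  =>  a a a a a a   (applied A -> a)
Final yield: a a a a a a
Total rewrite steps: 11

11


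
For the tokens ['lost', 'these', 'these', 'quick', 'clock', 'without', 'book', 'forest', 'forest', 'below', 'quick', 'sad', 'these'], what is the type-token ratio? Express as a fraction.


Tokens: 13
Unique types: ('below', 'book', 'clock', 'forest', 'lost', 'quick', 'sad', 'these', 'without') = 9
TTR = 9/13
Already in lowest terms.

9/13


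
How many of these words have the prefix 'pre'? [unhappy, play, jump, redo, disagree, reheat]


Checking each word for prefix 'pre':
  'unhappy' -> no (count: 0)
  'play' -> no (count: 0)
  'jump' -> no (count: 0)
  'redo' -> no (count: 0)
  'disagree' -> no (count: 0)
  'reheat' -> no (count: 0)
Total with prefix 'pre': 0

0


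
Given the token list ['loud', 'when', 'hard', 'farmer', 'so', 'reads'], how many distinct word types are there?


Listing all tokens and tracking unique types:
  Token 1: 'loud' -> NEW (unique so far: 1)
  Token 2: 'when' -> NEW (unique so far: 2)
  Token 3: 'hard' -> NEW (unique so far: 3)
  Token 4: 'farmer' -> NEW (unique so far: 4)
  Token 5: 'so' -> NEW (unique so far: 5)
  Token 6: 'reads' -> NEW (unique so far: 6)
Unique types: ('farmer', 'hard', 'loud', 'reads', 'so', 'when')
Vocabulary size: 6

6


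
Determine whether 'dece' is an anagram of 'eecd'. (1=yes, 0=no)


Sort characters of 'dece': 'cdee'
Sort characters of 'eecd': 'cdee'
Sorted forms match -> they ARE anagrams
Result: 1

1


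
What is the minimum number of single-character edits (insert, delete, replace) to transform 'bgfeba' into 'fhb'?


Building DP table for s1='bgfeba' (len 6) and s2='fhb' (len 3):
       f  h  b
    0  1  2  3
  b 1  1  2  2
  g 2  2  2  3
  f 3  2  3  3
  e 4  3  3  4
  b 5  4  4  3
  a 6  5  5  4
Edit distance = dp[6][3] = 4

4


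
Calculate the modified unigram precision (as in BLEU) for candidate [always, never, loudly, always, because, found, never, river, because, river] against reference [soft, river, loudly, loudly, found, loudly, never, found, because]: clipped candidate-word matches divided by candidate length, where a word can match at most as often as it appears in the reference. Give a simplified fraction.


Reference word counts: {'because': 1, 'found': 2, 'loudly': 3, 'never': 1, 'river': 1, 'soft': 1}
Checking each candidate word (with clipping):
  'always' -> not in reference -> no match (matches: 0)
  'never' -> in reference (ref count 1, used 1/1) -> match (matches: 1)
  'loudly' -> in reference (ref count 3, used 1/3) -> match (matches: 2)
  'always' -> not in reference -> no match (matches: 2)
  'because' -> in reference (ref count 1, used 1/1) -> match (matches: 3)
  'found' -> in reference (ref count 2, used 1/2) -> match (matches: 4)
  'never' -> ref count 1 already used up (1/1) -> clipped, no match (matches: 4)
  'river' -> in reference (ref count 1, used 1/1) -> match (matches: 5)
  'because' -> ref count 1 already used up (1/1) -> clipped, no match (matches: 5)
  'river' -> ref count 1 already used up (1/1) -> clipped, no match (matches: 5)
Clipped matches: 5, Candidate length: 10
Precision = 5/10 = 1/2

1/2


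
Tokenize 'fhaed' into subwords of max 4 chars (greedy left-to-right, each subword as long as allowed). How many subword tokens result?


'fhaed' has 5 characters.
Chunking with max size 4:
  Chunk 1: 'fhae' (positions 0-3)
  Chunk 2: 'd' (positions 4-4)
Total chunks: ceil(5 / 4) = 2

2


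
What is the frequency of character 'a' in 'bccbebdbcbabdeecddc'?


Scanning 'bccbebdbcbabdeecddc' for 'a':
  Position 10: 'a' -> MATCH (count: 1)
Total occurrences of 'a': 1

1


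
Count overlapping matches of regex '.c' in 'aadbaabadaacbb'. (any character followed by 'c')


Pattern: .c means any character followed by 'c'.
Scanning 'aadbaabadaacbb' position-by-position:
  Pos 0: window 'aa' -> no
  Pos 1: window 'ad' -> no
  Pos 2: window 'db' -> no
  Pos 3: window 'ba' -> no
  Pos 4: window 'aa' -> no
  Pos 5: window 'ab' -> no
  Pos 6: window 'ba' -> no
  Pos 7: window 'ad' -> no
  Pos 8: window 'da' -> no
  Pos 9: window 'aa' -> no
  Pos 10: window 'ac' -> MATCH
  Pos 11: window 'cb' -> no
  Pos 12: window 'bb' -> no
  Pos 13: window 'b' -> no
Total matches: 1

1


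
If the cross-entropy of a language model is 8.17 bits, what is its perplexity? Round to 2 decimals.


Perplexity formula: PP = 2^H
H = 8.17
PP = 2^8.17
Decompose: 2^8.17 = 2^8 * 2^0.17
2^8 = 256, 2^0.17 ~ 1.1250585
PP ~ 256 * 1.1250585 = 288.0149760
Rounded to 2 decimals: 288.01

288.01


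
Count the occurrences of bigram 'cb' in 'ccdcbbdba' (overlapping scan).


Scanning 'ccdcbbdba' for bigram 'cb':
  Position 0: 'cc' -> no
  Position 1: 'cd' -> no
  Position 2: 'dc' -> no
  Position 3: 'cb' -> MATCH
  Position 4: 'bb' -> no
  Position 5: 'bd' -> no
  Position 6: 'db' -> no
  Position 7: 'ba' -> no
Total matches: 1

1


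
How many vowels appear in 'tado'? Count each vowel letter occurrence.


Scanning each character of 'tado':
  Position 1: 't' -> consonant (running count: 0)
  Position 2: 'a' -> vowel (running count: 1)
  Position 3: 'd' -> consonant (running count: 1)
  Position 4: 'o' -> vowel (running count: 2)
Total vowels: 2

2


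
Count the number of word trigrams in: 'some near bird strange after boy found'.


Word trigrams from [7] words:
  Trigram 1: (some near bird)
  Trigram 2: (near bird strange)
  Trigram 3: (bird strange after)
  Trigram 4: (strange after boy)
  Trigram 5: (after boy found)
Total word trigrams: 7 - 2 = 5

5


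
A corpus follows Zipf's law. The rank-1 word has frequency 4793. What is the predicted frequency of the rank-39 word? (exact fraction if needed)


Zipf's law: freq(rank) = f1 / rank
f1 = 4793, rank = 39
freq = 4793 / 39
GCD(4793, 39) = 1
Simplified: 4793/39

4793/39


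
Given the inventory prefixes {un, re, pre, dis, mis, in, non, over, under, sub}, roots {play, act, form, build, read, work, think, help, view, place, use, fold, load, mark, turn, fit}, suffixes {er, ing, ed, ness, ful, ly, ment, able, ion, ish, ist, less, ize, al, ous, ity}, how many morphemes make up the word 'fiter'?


Segmenting 'fiter' against the inventory:
  'fit' -> root (morpheme 1)
  'er' -> suffix (morpheme 2)
Total morphemes: 2

2


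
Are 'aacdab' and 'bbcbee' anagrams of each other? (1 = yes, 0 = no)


Sort characters of 'aacdab': 'aaabcd'
Sort characters of 'bbcbee': 'bbbcee'
Sorted forms differ -> they are NOT anagrams
Result: 0

0


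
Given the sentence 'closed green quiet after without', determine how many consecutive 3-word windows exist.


Word trigrams from [5] words:
  Trigram 1: (closed green quiet)
  Trigram 2: (green quiet after)
  Trigram 3: (quiet after without)
Total word trigrams: 5 - 2 = 3

3


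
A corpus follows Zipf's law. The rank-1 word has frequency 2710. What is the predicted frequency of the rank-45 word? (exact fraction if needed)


Zipf's law: freq(rank) = f1 / rank
f1 = 2710, rank = 45
freq = 2710 / 45
GCD(2710, 45) = 5
Simplified: 542/9

542/9


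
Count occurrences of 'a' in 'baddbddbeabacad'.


Scanning 'baddbddbeabacad' for 'a':
  Position 1: 'a' -> MATCH (count: 1)
  Position 9: 'a' -> MATCH (count: 2)
  Position 11: 'a' -> MATCH (count: 3)
  Position 13: 'a' -> MATCH (count: 4)
Total occurrences of 'a': 4

4


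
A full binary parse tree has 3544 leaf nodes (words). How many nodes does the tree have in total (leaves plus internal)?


Leaf nodes (terminals): 3544
Internal nodes = n - 1 = 3544 - 1 = 3543
Total = leaves + internal = 3544 + 3543 = 7087

7087


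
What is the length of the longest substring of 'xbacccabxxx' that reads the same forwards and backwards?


Scanning 'xbacccabxxx' for palindromic substrings.
Substring at positions 0-8: 'xbacccabx'.
Check: reverse('xbacccabx') = 'xbacccabx' -> palindrome confirmed.
Neighbouring characters ('-' / 'x') break symmetry, so it cannot extend further.
No longer palindromic substring exists; longest length = 9

9


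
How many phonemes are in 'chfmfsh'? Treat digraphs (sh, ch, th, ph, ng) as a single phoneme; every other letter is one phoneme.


Parsing 'chfmfsh' greedily, digraphs first:
  'ch' -> digraph (1 consonant phoneme) (phonemes so far: 1)
  'f' -> consonant phoneme (phonemes so far: 2)
  'm' -> consonant phoneme (phonemes so far: 3)
  'f' -> consonant phoneme (phonemes so far: 4)
  'sh' -> digraph (1 consonant phoneme) (phonemes so far: 5)
Total phonemes: 5

5


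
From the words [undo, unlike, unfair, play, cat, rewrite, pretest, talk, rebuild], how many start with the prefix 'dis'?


Checking each word for prefix 'dis':
  'undo' -> no (count: 0)
  'unlike' -> no (count: 0)
  'unfair' -> no (count: 0)
  'play' -> no (count: 0)
  'cat' -> no (count: 0)
  'rewrite' -> no (count: 0)
  'pretest' -> no (count: 0)
  'talk' -> no (count: 0)
  'rebuild' -> no (count: 0)
Total with prefix 'dis': 0

0


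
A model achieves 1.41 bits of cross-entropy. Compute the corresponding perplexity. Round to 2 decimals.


Perplexity formula: PP = 2^H
H = 1.41
PP = 2^1.41
Decompose: 2^1.41 = 2^1 * 2^0.41
2^1 = 2, 2^0.41 ~ 1.3286858
PP ~ 2 * 1.3286858 = 2.6573716
Rounded to 2 decimals: 2.66

2.66


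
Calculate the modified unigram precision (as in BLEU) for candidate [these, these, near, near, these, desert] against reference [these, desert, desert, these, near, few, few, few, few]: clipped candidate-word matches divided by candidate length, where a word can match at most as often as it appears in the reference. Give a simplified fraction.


Reference word counts: {'desert': 2, 'few': 4, 'near': 1, 'these': 2}
Checking each candidate word (with clipping):
  'these' -> in reference (ref count 2, used 1/2) -> match (matches: 1)
  'these' -> in reference (ref count 2, used 2/2) -> match (matches: 2)
  'near' -> in reference (ref count 1, used 1/1) -> match (matches: 3)
  'near' -> ref count 1 already used up (1/1) -> clipped, no match (matches: 3)
  'these' -> ref count 2 already used up (2/2) -> clipped, no match (matches: 3)
  'desert' -> in reference (ref count 2, used 1/2) -> match (matches: 4)
Clipped matches: 4, Candidate length: 6
Precision = 4/6 = 2/3

2/3


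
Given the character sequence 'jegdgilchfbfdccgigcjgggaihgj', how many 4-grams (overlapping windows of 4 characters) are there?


String 'jegdgilchfbfdccgigcjgggaihgj' has length L = 28.
Number of overlapping n-grams = L - n + 1
Substituting: 28 - 4 + 1 = 25

25


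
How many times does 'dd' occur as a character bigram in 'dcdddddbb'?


Scanning 'dcdddddbb' for bigram 'dd':
  Position 0: 'dc' -> no
  Position 1: 'cd' -> no
  Position 2: 'dd' -> MATCH
  Position 3: 'dd' -> MATCH
  Position 4: 'dd' -> MATCH
  Position 5: 'dd' -> MATCH
  Position 6: 'db' -> no
  Position 7: 'bb' -> no
Total matches: 4

4


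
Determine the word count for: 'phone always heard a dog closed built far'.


Counting words by splitting on spaces:
  Word 1: 'phone'
  Word 2: 'always'
  Word 3: 'heard'
  Word 4: 'a'
  Word 5: 'dog'
  Word 6: 'closed'
  Word 7: 'built'
  Word 8: 'far'
Total words: 8

8


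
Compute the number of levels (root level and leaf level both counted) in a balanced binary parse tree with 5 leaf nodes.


In a balanced binary tree with n leaves the deepest leaf is ceil(log2(n)) edges below the root,
so counting node levels inclusive of root and leaves gives ceil(log2(n)) + 1 levels.
log2(5) = 2.3219
ceil(2.3219) = 3
levels = 3 + 1 = 4

4


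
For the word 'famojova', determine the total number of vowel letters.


Scanning each character of 'famojova':
  Position 1: 'f' -> consonant (running count: 0)
  Position 2: 'a' -> vowel (running count: 1)
  Position 3: 'm' -> consonant (running count: 1)
  Position 4: 'o' -> vowel (running count: 2)
  Position 5: 'j' -> consonant (running count: 2)
  Position 6: 'o' -> vowel (running count: 3)
  Position 7: 'v' -> consonant (running count: 3)
  Position 8: 'a' -> vowel (running count: 4)
Total vowels: 4

4


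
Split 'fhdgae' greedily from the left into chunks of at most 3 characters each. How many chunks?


'fhdgae' has 6 characters.
Chunking with max size 3:
  Chunk 1: 'fhd' (positions 0-2)
  Chunk 2: 'gae' (positions 3-5)
Total chunks: ceil(6 / 3) = 2

2


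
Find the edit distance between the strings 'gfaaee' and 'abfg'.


Building DP table for s1='gfaaee' (len 6) and s2='abfg' (len 4):
       a  b  f  g
    0  1  2  3  4
  g 1  1  2  3  3
  f 2  2  2  2  3
  a 3  2  3  3  3
  a 4  3  3  4  4
  e 5  4  4  4  5
  e 6  5  5  5  5
Edit distance = dp[6][4] = 5

5


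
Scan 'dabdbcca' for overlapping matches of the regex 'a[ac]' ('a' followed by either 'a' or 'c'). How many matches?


Pattern: a[ac] means 'a' followed by either 'a' or 'c'.
Scanning 'dabdbcca' position-by-position:
  Pos 0: window 'da' -> no
  Pos 1: window 'ab' -> no
  Pos 2: window 'bd' -> no
  Pos 3: window 'db' -> no
  Pos 4: window 'bc' -> no
  Pos 5: window 'cc' -> no
  Pos 6: window 'ca' -> no
  Pos 7: window 'a' -> no
Total matches: 0

0


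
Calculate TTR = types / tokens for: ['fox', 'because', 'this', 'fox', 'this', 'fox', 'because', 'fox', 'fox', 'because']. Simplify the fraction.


Tokens: 10
Unique types: ('because', 'fox', 'this') = 3
TTR = 3/10
Already in lowest terms.

3/10


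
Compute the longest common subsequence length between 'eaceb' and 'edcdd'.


DP table for LCS of 'eaceb' and 'edcdd':
       e  d  c  d  d
    0  0  0  0  0  0
  e 0  1  1  1  1  1
  a 0  1  1  1  1  1
  c 0  1  1  2  2  2
  e 0  1  1  2  2  2
  b 0  1  1  2  2  2
LCS: 'ec'
LCS length = 2

2


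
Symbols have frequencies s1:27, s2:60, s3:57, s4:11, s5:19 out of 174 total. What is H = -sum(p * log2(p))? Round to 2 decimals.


Computing entropy H = -sum(p_i * log2(p_i)):
  s1: p = 27/174 = 0.1552, -p*log2(p) = 0.4171
  s2: p = 60/174 = 0.3448, -p*log2(p) = 0.5297
  s3: p = 57/174 = 0.3276, -p*log2(p) = 0.5274
  s4: p = 11/174 = 0.0632, -p*log2(p) = 0.2518
  s5: p = 19/174 = 0.1092, -p*log2(p) = 0.3489
H = sum of terms = 2.0749
Rounded to 2 decimals: 2.07

2.07


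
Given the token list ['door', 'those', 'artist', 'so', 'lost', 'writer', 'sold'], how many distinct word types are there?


Listing all tokens and tracking unique types:
  Token 1: 'door' -> NEW (unique so far: 1)
  Token 2: 'those' -> NEW (unique so far: 2)
  Token 3: 'artist' -> NEW (unique so far: 3)
  Token 4: 'so' -> NEW (unique so far: 4)
  Token 5: 'lost' -> NEW (unique so far: 5)
  Token 6: 'writer' -> NEW (unique so far: 6)
  Token 7: 'sold' -> NEW (unique so far: 7)
Unique types: ('artist', 'door', 'lost', 'so', 'sold', 'those', 'writer')
Vocabulary size: 7

7


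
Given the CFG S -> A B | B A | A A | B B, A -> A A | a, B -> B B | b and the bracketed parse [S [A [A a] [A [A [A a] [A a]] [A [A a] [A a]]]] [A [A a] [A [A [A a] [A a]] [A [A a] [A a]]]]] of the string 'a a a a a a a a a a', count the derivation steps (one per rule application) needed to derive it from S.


Every bracketed nonterminal node [X ...] in the tree is produced by exactly one rule application.
Reading the tree off as a leftmost derivation:
  Step 1: S  =>  A A   (applied S -> A A)
  Step 2: A A  =>  A A A   (applied A -> A A)
  Step 3: A A A  =>  a A A   (applied A -> a)
  Step 4: a A A  =>  a A A A   (applied A -> A A)
  Step 5: a A A A  =>  a A A A A   (applied A -> A A)
  Step 6: a A A A A  =>  a a A A A   (applied A -> a)
  Step 7: a a A A A  =>  a a a A A   (applied A -> a)
  Step 8: a a a A A  =>  a a a A A A   (applied A -> A A)
  Step 9: a a a A A A  =>  a a a a A A   (applied A -> a)
  Step 10: a a a a A A  =>  a a a a a A   (applied A -> a)
  Step 11: a a a a a A  =>  a a a a a A A   (applied A -> A A)
  Step 12: a a a a a A A  =>  a a a a a a A   (applied A -> a)
  Step 13: a a a a a a A  =>  a a a a a a A A   (applied A -> A A)
  Step 14: a a a a a a A A  =>  a a a a a a A A A   (applied A -> A A)
  Step 15: a a a a a a A A A  =>  a a a a a a a A A   (applied A -> a)
  Step 16: a a a a a a a A A  =>  a a a a a a a a A   (applied A -> a)
  Step 17: a a a a a a a a A  =>  a a a a a a a a A A   (applied A -> A A)
  Step 18: a a a a a a a a A A  =>  a a a a a a a a a A   (applied A -> a)
  Step 19: a a a a a a a a a A  =>  a a a a a a a a a a   (applied A -> a)
Final yield: a a a a a a a a a a
Total rewrite steps: 19

19


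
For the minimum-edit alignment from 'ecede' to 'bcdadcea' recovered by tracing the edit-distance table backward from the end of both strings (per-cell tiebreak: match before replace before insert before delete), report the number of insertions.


Edit distance = 5. Backtracking from cell (5, 8) with preference match > replace > insert > delete,
then listing the resulting alignment 'ecede' -> 'bcdadcea' left to right:
  Step 1: replace e->b
  Step 2: keep 'c'
  Step 3: insert 'd' [insertion #1]
  Step 4: replace e->a
  Step 5: keep 'd'
  Step 6: insert 'c' [insertion #2]
  Step 7: keep 'e'
  Step 8: insert 'a' [insertion #3]
Total insertions: 3

3


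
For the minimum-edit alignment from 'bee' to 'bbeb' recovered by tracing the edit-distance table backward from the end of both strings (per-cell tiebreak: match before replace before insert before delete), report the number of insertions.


Edit distance = 2. Backtracking from cell (3, 4) with preference match > replace > insert > delete,
then listing the resulting alignment 'bee' -> 'bbeb' left to right:
  Step 1: insert 'b' [insertion #1]
  Step 2: keep 'b'
  Step 3: keep 'e'
  Step 4: replace e->b
Total insertions: 1

1


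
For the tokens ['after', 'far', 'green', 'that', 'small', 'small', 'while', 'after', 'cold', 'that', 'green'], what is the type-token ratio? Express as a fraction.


Tokens: 11
Unique types: ('after', 'cold', 'far', 'green', 'small', 'that', 'while') = 7
TTR = 7/11
Already in lowest terms.

7/11


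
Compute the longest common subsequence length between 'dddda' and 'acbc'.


DP table for LCS of 'dddda' and 'acbc':
       a  c  b  c
    0  0  0  0  0
  d 0  0  0  0  0
  d 0  0  0  0  0
  d 0  0  0  0  0
  d 0  0  0  0  0
  a 0  1  1  1  1
LCS: 'a'
LCS length = 1

1


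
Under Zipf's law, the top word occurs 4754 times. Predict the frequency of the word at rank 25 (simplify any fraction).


Zipf's law: freq(rank) = f1 / rank
f1 = 4754, rank = 25
freq = 4754 / 25
GCD(4754, 25) = 1
Simplified: 4754/25

4754/25


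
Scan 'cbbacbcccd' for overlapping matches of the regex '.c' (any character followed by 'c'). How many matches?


Pattern: .c means any character followed by 'c'.
Scanning 'cbbacbcccd' position-by-position:
  Pos 0: window 'cb' -> no
  Pos 1: window 'bb' -> no
  Pos 2: window 'ba' -> no
  Pos 3: window 'ac' -> MATCH
  Pos 4: window 'cb' -> no
  Pos 5: window 'bc' -> MATCH
  Pos 6: window 'cc' -> MATCH
  Pos 7: window 'cc' -> MATCH
  Pos 8: window 'cd' -> no
  Pos 9: window 'd' -> no
Total matches: 4

4


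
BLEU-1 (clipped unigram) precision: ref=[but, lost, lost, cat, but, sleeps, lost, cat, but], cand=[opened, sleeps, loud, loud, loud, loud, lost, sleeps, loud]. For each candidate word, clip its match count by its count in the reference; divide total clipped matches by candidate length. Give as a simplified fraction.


Reference word counts: {'but': 3, 'cat': 2, 'lost': 3, 'sleeps': 1}
Checking each candidate word (with clipping):
  'opened' -> not in reference -> no match (matches: 0)
  'sleeps' -> in reference (ref count 1, used 1/1) -> match (matches: 1)
  'loud' -> not in reference -> no match (matches: 1)
  'loud' -> not in reference -> no match (matches: 1)
  'loud' -> not in reference -> no match (matches: 1)
  'loud' -> not in reference -> no match (matches: 1)
  'lost' -> in reference (ref count 3, used 1/3) -> match (matches: 2)
  'sleeps' -> ref count 1 already used up (1/1) -> clipped, no match (matches: 2)
  'loud' -> not in reference -> no match (matches: 2)
Clipped matches: 2, Candidate length: 9
Precision = 2/9

2/9


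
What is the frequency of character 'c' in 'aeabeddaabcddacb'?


Scanning 'aeabeddaabcddacb' for 'c':
  Position 10: 'c' -> MATCH (count: 1)
  Position 14: 'c' -> MATCH (count: 2)
Total occurrences of 'c': 2

2


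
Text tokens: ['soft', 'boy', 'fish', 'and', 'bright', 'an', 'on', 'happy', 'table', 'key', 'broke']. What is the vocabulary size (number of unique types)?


Listing all tokens and tracking unique types:
  Token 1: 'soft' -> NEW (unique so far: 1)
  Token 2: 'boy' -> NEW (unique so far: 2)
  Token 3: 'fish' -> NEW (unique so far: 3)
  Token 4: 'and' -> NEW (unique so far: 4)
  Token 5: 'bright' -> NEW (unique so far: 5)
  Token 6: 'an' -> NEW (unique so far: 6)
  Token 7: 'on' -> NEW (unique so far: 7)
  Token 8: 'happy' -> NEW (unique so far: 8)
  Token 9: 'table' -> NEW (unique so far: 9)
  Token 10: 'key' -> NEW (unique so far: 10)
  Token 11: 'broke' -> NEW (unique so far: 11)
Unique types: ('an', 'and', 'boy', 'bright', 'broke', 'fish', 'happy', 'key', 'on', 'soft', 'table')
Vocabulary size: 11

11


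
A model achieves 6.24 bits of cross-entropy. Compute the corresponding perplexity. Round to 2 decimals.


Perplexity formula: PP = 2^H
H = 6.24
PP = 2^6.24
Decompose: 2^6.24 = 2^6 * 2^0.24
2^6 = 64, 2^0.24 ~ 1.1809927
PP ~ 64 * 1.1809927 = 75.5835328
Rounded to 2 decimals: 75.58

75.58


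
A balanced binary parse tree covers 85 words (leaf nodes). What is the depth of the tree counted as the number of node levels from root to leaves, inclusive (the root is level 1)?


In a balanced binary tree with n leaves the deepest leaf is ceil(log2(n)) edges below the root,
so counting node levels inclusive of root and leaves gives ceil(log2(n)) + 1 levels.
log2(85) = 6.4094
ceil(6.4094) = 7
levels = 7 + 1 = 8

8


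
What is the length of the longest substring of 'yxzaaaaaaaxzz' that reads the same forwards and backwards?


Scanning 'yxzaaaaaaaxzz' for palindromic substrings.
Substring at positions 3-9: 'aaaaaaa'.
Check: reverse('aaaaaaa') = 'aaaaaaa' -> palindrome confirmed.
Neighbouring characters ('z' / 'x') break symmetry, so it cannot extend further.
No longer palindromic substring exists; longest length = 7

7


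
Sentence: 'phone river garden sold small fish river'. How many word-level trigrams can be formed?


Word trigrams from [7] words:
  Trigram 1: (phone river garden)
  Trigram 2: (river garden sold)
  Trigram 3: (garden sold small)
  Trigram 4: (sold small fish)
  Trigram 5: (small fish river)
Total word trigrams: 7 - 2 = 5

5


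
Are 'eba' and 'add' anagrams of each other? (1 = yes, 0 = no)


Sort characters of 'eba': 'abe'
Sort characters of 'add': 'add'
Sorted forms differ -> they are NOT anagrams
Result: 0

0


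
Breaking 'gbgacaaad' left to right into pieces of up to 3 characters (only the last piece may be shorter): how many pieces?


'gbgacaaad' has 9 characters.
Chunking with max size 3:
  Chunk 1: 'gbg' (positions 0-2)
  Chunk 2: 'aca' (positions 3-5)
  Chunk 3: 'aad' (positions 6-8)
Total chunks: ceil(9 / 3) = 3

3


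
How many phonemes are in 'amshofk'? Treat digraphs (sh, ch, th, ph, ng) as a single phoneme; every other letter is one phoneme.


Parsing 'amshofk' greedily, digraphs first:
  'a' -> vowel phoneme (phonemes so far: 1)
  'm' -> consonant phoneme (phonemes so far: 2)
  'sh' -> digraph (1 consonant phoneme) (phonemes so far: 3)
  'o' -> vowel phoneme (phonemes so far: 4)
  'f' -> consonant phoneme (phonemes so far: 5)
  'k' -> consonant phoneme (phonemes so far: 6)
Total phonemes: 6

6


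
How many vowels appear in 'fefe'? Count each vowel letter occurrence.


Scanning each character of 'fefe':
  Position 1: 'f' -> consonant (running count: 0)
  Position 2: 'e' -> vowel (running count: 1)
  Position 3: 'f' -> consonant (running count: 1)
  Position 4: 'e' -> vowel (running count: 2)
Total vowels: 2

2


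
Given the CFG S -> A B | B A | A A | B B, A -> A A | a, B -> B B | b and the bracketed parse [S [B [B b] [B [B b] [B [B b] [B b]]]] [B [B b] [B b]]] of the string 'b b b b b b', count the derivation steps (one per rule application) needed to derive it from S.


Every bracketed nonterminal node [X ...] in the tree is produced by exactly one rule application.
Reading the tree off as a leftmost derivation:
  Step 1: S  =>  B B   (applied S -> B B)
  Step 2: B B  =>  B B B   (applied B -> B B)
  Step 3: B B B  =>  b B B   (applied B -> b)
  Step 4: b B B  =>  b B B B   (applied B -> B B)
  Step 5: b B B B  =>  b b B B   (applied B -> b)
  Step 6: b b B B  =>  b b B B B   (applied B -> B B)
  Step 7: b b B B B  =>  b b b B B   (applied B -> b)
  Step 8: b b b B B  =>  b b b b B   (applied B -> b)
  Step 9: b b b b B  =>  b b b b B B   (applied B -> B B)
  Step 10: b b b b B B  =>  b b b b b B   (applied B -> b)
  Step 11: b b b b b B  =>  b b b b b b   (applied B -> b)
Final yield: b b b b b b
Total rewrite steps: 11

11
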